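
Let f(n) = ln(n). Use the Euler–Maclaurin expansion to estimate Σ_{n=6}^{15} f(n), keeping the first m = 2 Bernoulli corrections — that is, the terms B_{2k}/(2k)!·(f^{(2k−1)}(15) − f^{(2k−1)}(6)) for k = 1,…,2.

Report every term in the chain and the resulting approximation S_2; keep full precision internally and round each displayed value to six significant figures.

The integral term ∫_6^15 ln(x) dx = 20.8702.
Endpoint term: (f(6) + f(15))/2 = (1.79176 + 2.70805)/2 = 2.24990.
Running total after boundary: 23.1201.
k=1: B_{2}/(2)! × [f^{(1)}(15) − f^{(1)}(6)] = 1/12 × (0.0666667 − 0.166667) = -0.00833333.
After k=1: 23.1118.
k=2: B_{4}/(4)! × [f^{(3)}(15) − f^{(3)}(6)] = −1/720 × (0.000592593 − 0.00925926) = 1.20370e-05.

S_2 ≈ 23.1118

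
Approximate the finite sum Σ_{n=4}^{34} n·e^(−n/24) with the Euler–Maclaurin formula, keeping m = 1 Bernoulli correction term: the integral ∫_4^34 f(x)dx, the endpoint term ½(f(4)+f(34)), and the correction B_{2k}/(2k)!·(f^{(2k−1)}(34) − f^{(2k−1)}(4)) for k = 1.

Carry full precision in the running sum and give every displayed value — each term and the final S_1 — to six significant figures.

∫_4^34 x·e^(−x/24) dx evaluates to 231.246.
½[f(4) + f(34)] = ½[3.38593 + 8.24572] = 5.81582.
So far: 237.062.
Order-1 term: 1/12 · (-0.101050 − 0.705401) = -0.0672043.

S_1 ≈ 236.995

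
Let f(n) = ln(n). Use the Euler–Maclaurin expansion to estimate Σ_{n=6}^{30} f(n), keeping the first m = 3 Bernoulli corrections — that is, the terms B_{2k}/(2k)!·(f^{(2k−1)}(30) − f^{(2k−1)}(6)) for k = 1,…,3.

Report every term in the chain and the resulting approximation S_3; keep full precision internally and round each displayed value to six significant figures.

S_3 ≈ 69.8707

∫_6^30 ln(x) dx evaluates to 67.2854.
Boundary: ½(f(6) + f(30)) = ½(1.79176 + 3.40120) = 2.59648.
Integral + boundary = 69.8818.
k=1: B_{2}/(2)! × [f^{(1)}(30) − f^{(1)}(6)] = 1/12 × (0.0333333 − 0.166667) = -0.0111111.
Partial sum through k=1: 69.8707.
k=2: B_{4}/(4)! × [f^{(3)}(30) − f^{(3)}(6)] = −1/720 × (7.40741e-05 − 0.00925926) = 1.27572e-05.
Partial sum through k=2: 69.8707.
k=3: B_{6}/(6)! × [f^{(5)}(30) − f^{(5)}(6)] = 1/30240 × (9.87654e-07 − 0.00308642) = -1.02031e-07.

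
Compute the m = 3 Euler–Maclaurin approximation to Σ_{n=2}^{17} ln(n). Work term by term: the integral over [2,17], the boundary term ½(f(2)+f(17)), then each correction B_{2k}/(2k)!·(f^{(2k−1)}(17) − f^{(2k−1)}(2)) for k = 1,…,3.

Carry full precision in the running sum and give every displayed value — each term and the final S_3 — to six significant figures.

S_3 ≈ 33.5051

The integral term ∫_2^17 ln(x) dx = 31.7783.
Boundary: ½(f(2) + f(17)) = ½(0.693147 + 2.83321) = 1.76318.
So far: 33.5415.
k=1: B_{2}/(2)! × [f^{(1)}(17) − f^{(1)}(2)] = 1/12 × (0.0588235 − 0.500000) = -0.0367647.
After k=1: 33.5047.
k=2: B_{4}/(4)! × [f^{(3)}(17) − f^{(3)}(2)] = −1/720 × (0.000407083 − 0.250000) = 0.000346657.
After k=2: 33.5051.
k=3: B_{6}/(6)! × [f^{(5)}(17) − f^{(5)}(2)] = 1/30240 × (1.69031e-05 − 0.750000) = -2.48010e-05.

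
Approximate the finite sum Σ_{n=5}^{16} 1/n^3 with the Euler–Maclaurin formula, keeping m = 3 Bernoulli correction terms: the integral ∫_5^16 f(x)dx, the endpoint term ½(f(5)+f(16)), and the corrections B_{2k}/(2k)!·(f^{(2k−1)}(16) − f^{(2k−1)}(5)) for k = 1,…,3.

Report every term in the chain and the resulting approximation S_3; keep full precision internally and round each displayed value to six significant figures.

S_3 ≈ 0.0225600

∫_5^16 1/x^3 dx evaluates to 0.0180469.
Endpoint term: (f(5) + f(16))/2 = (0.00800000 + 0.000244141)/2 = 0.00412207.
So far: 0.0221689.
k=1: B_{2}/(2)! × [f^{(1)}(16) − f^{(1)}(5)] = 1/12 × (-4.57764e-05 − (-0.00480000)) = 0.000396185.
Running total after k=1: 0.0225651.
k=2: B_{4}/(4)! × [f^{(3)}(16) − f^{(3)}(5)] = −1/720 × (-3.57628e-06 − (-0.00384000)) = -5.32837e-06.
Running total after k=2: 0.0225598.
k=3: B_{6}/(6)! × [f^{(5)}(16) − f^{(5)}(5)] = 1/30240 × (-5.86733e-07 − (-0.00645120)) = 2.13314e-07.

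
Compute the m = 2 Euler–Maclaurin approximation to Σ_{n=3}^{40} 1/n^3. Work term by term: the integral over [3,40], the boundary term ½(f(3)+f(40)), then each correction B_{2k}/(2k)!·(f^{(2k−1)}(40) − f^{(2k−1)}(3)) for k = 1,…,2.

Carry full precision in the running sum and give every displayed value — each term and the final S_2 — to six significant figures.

Integral: ∫_3^40 1/x^3 dx = 0.0552431.
½[f(3) + f(40)] = ½[0.0370370 + 1.56250e-05] = 0.0185263.
Running total after boundary: 0.0737694.
Correction k=1: B_{2}/2! · (f^{(1)}(40) − f^{(1)}(3)) = 1/12 · (-1.17187e-06 − (-0.0370370)) = 0.00308632.
Running total after k=1: 0.0768557.
Correction k=2: B_{4}/4! · (f^{(3)}(40) − f^{(3)}(3)) = −1/720 · (-1.46484e-08 − (-0.0823045)) = -0.000114312.

S_2 ≈ 0.0767414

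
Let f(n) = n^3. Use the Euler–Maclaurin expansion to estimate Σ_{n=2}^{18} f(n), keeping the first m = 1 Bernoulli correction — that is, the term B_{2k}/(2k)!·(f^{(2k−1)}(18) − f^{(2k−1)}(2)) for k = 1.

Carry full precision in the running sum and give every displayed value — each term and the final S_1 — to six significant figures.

S_1 ≈ 29240.0

The integral term ∫_2^18 x^3 dx = 26240.0.
Endpoint term: (f(2) + f(18))/2 = (8.00000 + 5832.00)/2 = 2920.00.
So far: 29160.0.
k=1: B_{2}/(2)! × [f^{(1)}(18) − f^{(1)}(2)] = 1/12 × (972.000 − 12.0000) = 80.0000.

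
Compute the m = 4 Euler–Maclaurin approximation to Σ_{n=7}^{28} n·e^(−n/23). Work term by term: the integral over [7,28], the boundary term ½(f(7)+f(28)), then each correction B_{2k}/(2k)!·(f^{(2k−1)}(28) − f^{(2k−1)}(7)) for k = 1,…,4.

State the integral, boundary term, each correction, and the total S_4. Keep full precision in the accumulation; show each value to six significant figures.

The integral term ∫_7^28 x·e^(−x/23) dx = 161.737.
Boundary: ½(f(7) + f(28)) = ½(5.16323 + 8.28804) = 6.72563.
Integral + boundary = 168.463.
Order-1 term: 1/12 · (-0.0643481 − 0.513116) = -0.0481220.
After k=1: 168.415.
Order-2 term: −1/720 · (0.000997457 − 0.00375865) = 3.83499e-06.
After k=2: 168.415.
Order-3 term: 1/30240 · (4.00105e-06 − 1.23768e-05) = -2.76976e-10.
After k=3: 168.415.
Order-4 term: −1/1209600 · (1.15625e-08 − 3.33618e-08) = 1.80219e-14.

S_4 ≈ 168.415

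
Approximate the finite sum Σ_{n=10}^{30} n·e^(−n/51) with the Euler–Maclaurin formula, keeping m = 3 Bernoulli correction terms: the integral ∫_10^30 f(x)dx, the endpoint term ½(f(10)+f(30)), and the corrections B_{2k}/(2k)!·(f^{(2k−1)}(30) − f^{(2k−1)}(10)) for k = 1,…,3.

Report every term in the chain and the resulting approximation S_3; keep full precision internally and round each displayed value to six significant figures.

The integral term ∫_10^30 x·e^(−x/51) dx = 263.109.
Boundary: ½(f(10) + f(30)) = ½(8.21948 + 16.6592) = 12.4393.
Integral + boundary = 275.548.
Correction k=1: B_{2}/2! · (f^{(1)}(30) − f^{(1)}(10)) = 1/12 · (0.228656 − 0.660782) = -0.0360105.
After k=1: 275.512.
Correction k=2: B_{4}/4! · (f^{(3)}(30) − f^{(3)}(10)) = −1/720 · (0.000514905 − 0.000886073) = 5.15512e-07.
After k=2: 275.512.
Correction k=3: B_{6}/6! · (f^{(5)}(30) − f^{(5)}(10)) = 1/30240 · (3.62130e-07 − 5.83659e-07) = -7.32571e-12.

S_3 ≈ 275.512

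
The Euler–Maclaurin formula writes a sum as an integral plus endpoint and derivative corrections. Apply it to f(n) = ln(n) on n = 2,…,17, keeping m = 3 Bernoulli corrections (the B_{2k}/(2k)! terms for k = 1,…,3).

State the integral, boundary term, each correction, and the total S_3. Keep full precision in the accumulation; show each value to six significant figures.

Integral: ∫_2^17 ln(x) dx = 31.7783.
Boundary: ½(f(2) + f(17)) = ½(0.693147 + 2.83321) = 1.76318.
Integral + boundary = 33.5415.
k=1: B_{2}/(2)! × [f^{(1)}(17) − f^{(1)}(2)] = 1/12 × (0.0588235 − 0.500000) = -0.0367647.
Running total after k=1: 33.5047.
k=2: B_{4}/(4)! × [f^{(3)}(17) − f^{(3)}(2)] = −1/720 × (0.000407083 − 0.250000) = 0.000346657.
Running total after k=2: 33.5051.
k=3: B_{6}/(6)! × [f^{(5)}(17) − f^{(5)}(2)] = 1/30240 × (1.69031e-05 − 0.750000) = -2.48010e-05.

S_3 ≈ 33.5051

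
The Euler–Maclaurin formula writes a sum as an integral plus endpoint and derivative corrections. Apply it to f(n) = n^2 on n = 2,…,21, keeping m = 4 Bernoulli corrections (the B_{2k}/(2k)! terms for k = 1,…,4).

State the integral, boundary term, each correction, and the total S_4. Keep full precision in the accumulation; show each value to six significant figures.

The integral term ∫_2^21 x^2 dx = 3084.33.
Boundary: ½(f(2) + f(21)) = ½(4.00000 + 441.000) = 222.500.
Running total after boundary: 3306.83.
Order-1 term: 1/12 · (42.0000 − 4.00000) = 3.16667.
After k=1: 3310.00.
Order-2 term: −1/720 · (0.00000 − 0.00000) = 0.00000.
After k=2: 3310.00.
Order-3 term: 1/30240 · (0.00000 − 0.00000) = 0.00000.
After k=3: 3310.00.
Order-4 term: −1/1209600 · (0.00000 − 0.00000) = 0.00000.

S_4 ≈ 3310.00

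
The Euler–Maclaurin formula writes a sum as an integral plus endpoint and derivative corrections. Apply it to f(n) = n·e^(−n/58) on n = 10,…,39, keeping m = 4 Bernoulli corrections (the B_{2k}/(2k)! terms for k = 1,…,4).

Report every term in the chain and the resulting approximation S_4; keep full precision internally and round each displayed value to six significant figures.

S_4 ≈ 461.579

The integral term ∫_10^39 x·e^(−x/58) dx = 447.460.
Boundary: ½(f(10) + f(39)) = ½(8.41631 + 19.9085) = 14.1624.
Running total after boundary: 461.623.
k=1: B_{2}/(2)! × [f^{(1)}(39) − f^{(1)}(10)] = 1/12 × (0.167225 − 0.696522) = -0.0441081.
After k=1: 461.579.
k=2: B_{4}/(4)! × [f^{(3)}(39) − f^{(3)}(10)] = −1/720 × (0.000353203 − 0.000707427) = 4.91978e-07.
After k=2: 461.579.
k=3: B_{6}/(6)! × [f^{(5)}(39) − f^{(5)}(10)] = 1/30240 × (1.95213e-07 − 3.59037e-07) = -5.41748e-12.
After k=3: 461.579.
k=4: B_{8}/(8)! × [f^{(7)}(39) − f^{(7)}(10)] = −1/1209600 × (8.48486e-11 − 1.50946e-10) = 5.46438e-17.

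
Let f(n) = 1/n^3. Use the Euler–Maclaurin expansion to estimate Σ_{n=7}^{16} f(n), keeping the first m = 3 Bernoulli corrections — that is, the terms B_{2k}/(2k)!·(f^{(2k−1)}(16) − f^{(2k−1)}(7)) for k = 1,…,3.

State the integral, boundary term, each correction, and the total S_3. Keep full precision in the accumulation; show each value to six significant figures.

S_3 ≈ 0.00993037

Integral: ∫_7^16 1/x^3 dx = 0.00825096.
Boundary: ½(f(7) + f(16)) = ½(0.00291545 + 0.000244141) = 0.00157980.
So far: 0.00983075.
Order-1 term: 1/12 · (-4.57764e-05 − (-0.00124948)) = 0.000100309.
Running total after k=1: 0.00993106.
Order-2 term: −1/720 · (-3.57628e-06 − (-0.000509992)) = -7.03355e-07.
Running total after k=2: 0.00993036.
Order-3 term: 1/30240 · (-5.86733e-07 − (-0.000437136)) = 1.44361e-08.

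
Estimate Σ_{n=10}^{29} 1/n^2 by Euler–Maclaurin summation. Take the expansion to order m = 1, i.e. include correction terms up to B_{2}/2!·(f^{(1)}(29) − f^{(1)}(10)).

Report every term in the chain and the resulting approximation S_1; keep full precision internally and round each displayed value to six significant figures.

The integral term ∫_10^29 1/x^2 dx = 0.0655172.
½[f(10) + f(29)] = ½[0.0100000 + 0.00118906] = 0.00559453.
So far: 0.0711118.
Order-1 term: 1/12 · (-8.20042e-05 − (-0.00200000)) = 0.000159833.

S_1 ≈ 0.0712716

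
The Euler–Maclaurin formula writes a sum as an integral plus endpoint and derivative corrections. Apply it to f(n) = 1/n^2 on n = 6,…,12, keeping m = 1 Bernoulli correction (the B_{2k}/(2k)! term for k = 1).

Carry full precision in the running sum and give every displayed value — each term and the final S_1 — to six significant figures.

∫_6^12 1/x^2 dx evaluates to 0.0833333.
½[f(6) + f(12)] = ½[0.0277778 + 0.00694444] = 0.0173611.
So far: 0.100694.
Order-1 term: 1/12 · (-0.00115741 − (-0.00925926)) = 0.000675154.

S_1 ≈ 0.101370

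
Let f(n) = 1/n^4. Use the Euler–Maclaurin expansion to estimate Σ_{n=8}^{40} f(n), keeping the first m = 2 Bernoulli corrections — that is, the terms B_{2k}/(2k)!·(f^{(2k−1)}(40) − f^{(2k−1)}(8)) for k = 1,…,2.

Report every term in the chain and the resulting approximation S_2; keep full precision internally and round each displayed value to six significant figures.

S_2 ≈ 0.000778189

The integral term ∫_8^40 1/x^4 dx = 0.000645833.
Endpoint term: (f(8) + f(40))/2 = (0.000244141 + 3.90625e-07)/2 = 0.000122266.
Running total after boundary: 0.000768099.
Correction k=1: B_{2}/2! · (f^{(1)}(40) − f^{(1)}(8)) = 1/12 · (-3.90625e-08 − (-0.000122070)) = 1.01693e-05.
Running total after k=1: 0.000778268.
Correction k=2: B_{4}/4! · (f^{(3)}(40) − f^{(3)}(8)) = −1/720 · (-7.32422e-10 − (-5.72205e-05)) = -7.94718e-08.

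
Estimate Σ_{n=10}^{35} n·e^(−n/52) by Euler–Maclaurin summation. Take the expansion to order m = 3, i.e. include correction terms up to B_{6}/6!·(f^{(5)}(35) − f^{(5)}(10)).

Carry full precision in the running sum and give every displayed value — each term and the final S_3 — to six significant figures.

S_3 ≈ 365.124

∫_10^35 x·e^(−x/52) dx evaluates to 352.113.
Boundary: ½(f(10) + f(35)) = ½(8.25053 + 17.8548) = 13.0527.
So far: 365.166.
k=1: B_{2}/(2)! × [f^{(1)}(35) − f^{(1)}(10)] = 1/12 × (0.166775 − 0.666389) = -0.0416345.
Running total after k=1: 365.124.
k=2: B_{4}/(4)! × [f^{(3)}(35) − f^{(3)}(10)] = −1/720 × (0.000438997 − 0.000856692) = 5.80132e-07.
Running total after k=2: 365.124.
k=3: B_{6}/(6)! × [f^{(5)}(35) − f^{(5)}(10)] = 1/30240 × (3.01892e-07 − 5.42507e-07) = -7.95682e-12.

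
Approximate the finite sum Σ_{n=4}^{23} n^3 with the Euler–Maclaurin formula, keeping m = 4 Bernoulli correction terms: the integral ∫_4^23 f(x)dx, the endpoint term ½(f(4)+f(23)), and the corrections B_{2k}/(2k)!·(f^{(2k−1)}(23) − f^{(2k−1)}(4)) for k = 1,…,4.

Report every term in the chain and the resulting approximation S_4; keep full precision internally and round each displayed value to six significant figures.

Integral: ∫_4^23 x^3 dx = 69896.2.
Boundary: ½(f(4) + f(23)) = ½(64.0000 + 12167.0) = 6115.50.
So far: 76011.8.
Order-1 term: 1/12 · (1587.00 − 48.0000) = 128.250.
Running total after k=1: 76140.0.
Order-2 term: −1/720 · (6.00000 − 6.00000) = 0.00000.
Running total after k=2: 76140.0.
Order-3 term: 1/30240 · (0.00000 − 0.00000) = 0.00000.
Running total after k=3: 76140.0.
Order-4 term: −1/1209600 · (0.00000 − 0.00000) = 0.00000.

S_4 ≈ 76140.0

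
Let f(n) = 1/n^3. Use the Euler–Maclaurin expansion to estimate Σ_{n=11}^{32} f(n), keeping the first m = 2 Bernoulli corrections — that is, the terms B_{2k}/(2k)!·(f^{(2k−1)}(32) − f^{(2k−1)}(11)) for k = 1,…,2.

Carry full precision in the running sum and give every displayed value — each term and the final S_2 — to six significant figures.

S_2 ≈ 0.00405166

Integral: ∫_11^32 1/x^3 dx = 0.00364395.
Endpoint term: (f(11) + f(32))/2 = (0.000751315 + 3.05176e-05)/2 = 0.000390916.
Running total after boundary: 0.00403487.
k=1: B_{2}/(2)! × [f^{(1)}(32) − f^{(1)}(11)] = 1/12 × (-2.86102e-06 − (-0.000204904)) = 1.68369e-05.
Partial sum through k=1: 0.00405170.
k=2: B_{4}/(4)! × [f^{(3)}(32) − f^{(3)}(11)] = −1/720 × (-5.58794e-08 − (-3.38684e-05)) = -4.69619e-08.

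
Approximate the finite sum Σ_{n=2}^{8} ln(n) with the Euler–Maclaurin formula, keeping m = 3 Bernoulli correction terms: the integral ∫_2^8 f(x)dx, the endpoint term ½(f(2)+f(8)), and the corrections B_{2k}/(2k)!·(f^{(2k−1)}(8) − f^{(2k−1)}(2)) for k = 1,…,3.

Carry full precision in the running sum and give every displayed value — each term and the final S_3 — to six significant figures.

S_3 ≈ 10.6046

Integral: ∫_2^8 ln(x) dx = 9.24924.
Boundary: ½(f(2) + f(8)) = ½(0.693147 + 2.07944) = 1.38629.
Integral + boundary = 10.6355.
k=1: B_{2}/(2)! × [f^{(1)}(8) − f^{(1)}(2)] = 1/12 × (0.125000 − 0.500000) = -0.0312500.
Partial sum through k=1: 10.6043.
k=2: B_{4}/(4)! × [f^{(3)}(8) − f^{(3)}(2)] = −1/720 × (0.00390625 − 0.250000) = 0.000341797.
Partial sum through k=2: 10.6046.
k=3: B_{6}/(6)! × [f^{(5)}(8) − f^{(5)}(2)] = 1/30240 × (0.000732422 − 0.750000) = -2.47774e-05.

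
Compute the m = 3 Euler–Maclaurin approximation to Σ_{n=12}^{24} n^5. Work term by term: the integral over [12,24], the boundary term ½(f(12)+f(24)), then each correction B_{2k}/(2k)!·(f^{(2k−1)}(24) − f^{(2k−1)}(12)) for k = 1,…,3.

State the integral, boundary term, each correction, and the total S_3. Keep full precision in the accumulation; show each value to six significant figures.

Integral: ∫_12^24 x^5 dx = 3.13528e+07.
½[f(12) + f(24)] = ½[248832 + 7.96262e+06] = 4.10573e+06.
So far: 3.54586e+07.
Order-1 term: 1/12 · (1.65888e+06 − 103680) = 129600.
After k=1: 3.55882e+07.
Order-2 term: −1/720 · (34560.0 − 8640.00) = -36.0000.
After k=2: 3.55881e+07.
Order-3 term: 1/30240 · (120.000 − 120.000) = 0.00000.

S_3 ≈ 3.55881e+07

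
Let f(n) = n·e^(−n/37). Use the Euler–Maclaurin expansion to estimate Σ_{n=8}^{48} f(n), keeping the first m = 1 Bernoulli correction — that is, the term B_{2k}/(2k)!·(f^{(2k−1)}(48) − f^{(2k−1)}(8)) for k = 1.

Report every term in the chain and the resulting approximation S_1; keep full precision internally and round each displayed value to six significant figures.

∫_8^48 x·e^(−x/37) dx evaluates to 481.827.
Endpoint term: (f(8) + f(48))/2 = (6.44449 + 13.1169)/2 = 9.78071.
So far: 491.608.
k=1: B_{2}/(2)! × [f^{(1)}(48) − f^{(1)}(8)] = 1/12 × (-0.0812422 − 0.631386) = -0.0593857.

S_1 ≈ 491.548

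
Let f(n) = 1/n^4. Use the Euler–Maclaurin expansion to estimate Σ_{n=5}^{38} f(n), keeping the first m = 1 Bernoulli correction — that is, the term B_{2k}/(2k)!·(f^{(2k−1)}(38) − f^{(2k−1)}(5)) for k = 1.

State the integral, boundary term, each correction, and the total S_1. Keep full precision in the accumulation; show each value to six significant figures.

S_1 ≈ 0.00356749

Integral: ∫_5^38 1/x^4 dx = 0.00266059.
Boundary: ½(f(5) + f(38)) = ½(0.00160000 + 4.79585e-07) = 0.000800240.
Running total after boundary: 0.00346083.
Correction k=1: B_{2}/2! · (f^{(1)}(38) − f^{(1)}(5)) = 1/12 · (-5.04826e-08 − (-0.00128000)) = 0.000106662.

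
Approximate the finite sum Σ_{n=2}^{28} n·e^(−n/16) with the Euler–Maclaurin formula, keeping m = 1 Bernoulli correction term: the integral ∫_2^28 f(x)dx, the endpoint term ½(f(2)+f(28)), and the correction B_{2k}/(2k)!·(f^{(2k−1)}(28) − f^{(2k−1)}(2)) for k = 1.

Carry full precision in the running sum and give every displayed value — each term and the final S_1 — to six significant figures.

S_1 ≈ 135.062

∫_2^28 x·e^(−x/16) dx evaluates to 131.822.
½[f(2) + f(28)] = ½[1.76499 + 4.86567] = 3.31533.
Running total after boundary: 135.138.
Correction k=1: B_{2}/2! · (f^{(1)}(28) − f^{(1)}(2)) = 1/12 · (-0.130330 − 0.772185) = -0.0752096.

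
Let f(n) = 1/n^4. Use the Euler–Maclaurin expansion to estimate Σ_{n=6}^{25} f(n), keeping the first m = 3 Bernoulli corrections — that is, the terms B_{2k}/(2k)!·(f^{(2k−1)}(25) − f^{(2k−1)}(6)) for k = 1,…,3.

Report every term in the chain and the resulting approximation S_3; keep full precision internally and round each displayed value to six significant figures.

S_3 ≈ 0.00195122

Integral: ∫_6^25 1/x^4 dx = 0.00152188.
Endpoint term: (f(6) + f(25))/2 = (0.000771605 + 2.56000e-06)/2 = 0.000387082.
So far: 0.00190896.
Correction k=1: B_{2}/2! · (f^{(1)}(25) − f^{(1)}(6)) = 1/12 · (-4.09600e-07 − (-0.000514403)) = 4.28328e-05.
After k=1: 0.00195179.
Correction k=2: B_{4}/4! · (f^{(3)}(25) − f^{(3)}(6)) = −1/720 · (-1.96608e-08 − (-0.000428669)) = -5.95347e-07.
After k=2: 0.00195120.
Correction k=3: B_{6}/6! · (f^{(5)}(25) − f^{(5)}(6)) = 1/30240 · (-1.76161e-09 − (-0.000666819)) = 2.20508e-08.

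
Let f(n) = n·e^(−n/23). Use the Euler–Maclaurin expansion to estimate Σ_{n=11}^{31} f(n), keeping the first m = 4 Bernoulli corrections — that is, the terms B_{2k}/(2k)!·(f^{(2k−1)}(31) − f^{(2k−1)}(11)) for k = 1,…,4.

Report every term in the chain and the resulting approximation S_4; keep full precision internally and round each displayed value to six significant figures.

The integral term ∫_11^31 x·e^(−x/23) dx = 162.054.
Boundary: ½(f(11) + f(31)) = ½(6.81847 + 8.05394) = 7.43620.
Integral + boundary = 169.490.
k=1: B_{2}/(2)! × [f^{(1)}(31) − f^{(1)}(11)] = 1/12 × (-0.0903668 − 0.323405) = -0.0344810.
After k=1: 169.455.
k=2: B_{4}/(4)! × [f^{(3)}(31) − f^{(3)}(11)] = −1/720 × (0.000811422 − 0.00295487) = 2.97701e-06.
After k=2: 169.455.
k=3: B_{6}/(6)! × [f^{(5)}(31) − f^{(5)}(11)] = 1/30240 × (3.39068e-06 − 1.00159e-05) = -2.19087e-10.
After k=3: 169.455.
k=4: B_{8}/(8)! × [f^{(7)}(31) − f^{(7)}(11)] = −1/1209600 × (9.91962e-09 − 2.73080e-08) = 1.43753e-14.

S_4 ≈ 169.455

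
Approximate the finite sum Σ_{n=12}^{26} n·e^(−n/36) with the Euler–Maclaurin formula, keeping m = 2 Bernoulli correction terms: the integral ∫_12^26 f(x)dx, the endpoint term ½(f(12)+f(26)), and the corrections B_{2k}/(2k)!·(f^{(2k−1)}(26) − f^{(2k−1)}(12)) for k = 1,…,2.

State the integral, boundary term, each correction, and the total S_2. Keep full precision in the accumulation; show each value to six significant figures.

S_2 ≈ 164.731

The integral term ∫_12^26 x·e^(−x/36) dx = 154.147.
½[f(12) + f(26)] = ½[8.59838 + 12.6275] = 10.6129.
Integral + boundary = 164.760.
Order-1 term: 1/12 · (0.134909 − 0.477688) = -0.0285649.
After k=1: 164.731.
Order-2 term: −1/720 · (0.000853590 − 0.00147434) = 8.62159e-07.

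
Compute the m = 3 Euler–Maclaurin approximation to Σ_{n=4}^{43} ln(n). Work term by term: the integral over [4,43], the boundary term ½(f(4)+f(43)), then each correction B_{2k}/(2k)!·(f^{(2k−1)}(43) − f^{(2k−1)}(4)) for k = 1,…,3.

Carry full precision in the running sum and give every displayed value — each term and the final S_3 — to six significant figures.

The integral term ∫_4^43 ln(x) dx = 117.186.
Boundary: ½(f(4) + f(43)) = ½(1.38629 + 3.76120) = 2.57375.
Running total after boundary: 119.760.
Order-1 term: 1/12 · (0.0232558 − 0.250000) = -0.0188953.
Running total after k=1: 119.741.
Order-2 term: −1/720 · (2.51550e-05 − 0.0312500) = 4.33678e-05.
Running total after k=2: 119.741.
Order-3 term: 1/30240 · (1.63256e-07 − 0.0234375) = -7.75044e-07.

S_3 ≈ 119.741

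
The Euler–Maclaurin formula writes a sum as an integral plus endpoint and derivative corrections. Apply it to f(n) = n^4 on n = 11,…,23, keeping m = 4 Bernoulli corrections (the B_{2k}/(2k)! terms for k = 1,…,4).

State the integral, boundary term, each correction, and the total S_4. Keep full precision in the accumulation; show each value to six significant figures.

The integral term ∫_11^23 x^4 dx = 1.25506e+06.
Boundary: ½(f(11) + f(23)) = ½(14641.0 + 279841) = 147241.
Integral + boundary = 1.40230e+06.
Correction k=1: B_{2}/2! · (f^{(1)}(23) − f^{(1)}(11)) = 1/12 · (48668.0 − 5324.00) = 3612.00.
Partial sum through k=1: 1.40591e+06.
Correction k=2: B_{4}/4! · (f^{(3)}(23) − f^{(3)}(11)) = −1/720 · (552.000 − 264.000) = -0.400000.
Partial sum through k=2: 1.40591e+06.
Correction k=3: B_{6}/6! · (f^{(5)}(23) − f^{(5)}(11)) = 1/30240 · (0.00000 − 0.00000) = 0.00000.
Partial sum through k=3: 1.40591e+06.
Correction k=4: B_{8}/8! · (f^{(7)}(23) − f^{(7)}(11)) = −1/1209600 · (0.00000 − 0.00000) = 0.00000.

S_4 ≈ 1.40591e+06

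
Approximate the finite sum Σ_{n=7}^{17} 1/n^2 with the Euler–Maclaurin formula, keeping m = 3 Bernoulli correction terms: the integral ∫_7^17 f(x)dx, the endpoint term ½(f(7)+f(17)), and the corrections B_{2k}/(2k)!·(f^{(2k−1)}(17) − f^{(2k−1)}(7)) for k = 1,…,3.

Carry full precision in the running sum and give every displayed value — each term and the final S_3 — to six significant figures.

S_3 ≈ 0.0964179

The integral term ∫_7^17 1/x^2 dx = 0.0840336.
Endpoint term: (f(7) + f(17))/2 = (0.0204082 + 0.00346021)/2 = 0.0119342.
So far: 0.0959678.
k=1: B_{2}/(2)! × [f^{(1)}(17) − f^{(1)}(7)] = 1/12 × (-0.000407083 − (-0.00583090)) = 0.000451985.
Running total after k=1: 0.0964198.
k=2: B_{4}/(4)! × [f^{(3)}(17) − f^{(3)}(7)] = −1/720 × (-1.69031e-05 − (-0.00142798)) = -1.95982e-06.
Running total after k=2: 0.0964178.
k=3: B_{6}/(6)! × [f^{(5)}(17) − f^{(5)}(7)] = 1/30240 × (-1.75465e-06 − (-0.000874271)) = 2.88531e-08.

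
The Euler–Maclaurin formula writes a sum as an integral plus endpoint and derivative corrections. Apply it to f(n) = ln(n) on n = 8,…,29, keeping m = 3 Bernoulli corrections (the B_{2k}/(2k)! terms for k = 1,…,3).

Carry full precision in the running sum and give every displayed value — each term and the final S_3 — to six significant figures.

∫_8^29 ln(x) dx evaluates to 60.0160.
Boundary: ½(f(8) + f(29)) = ½(2.07944 + 3.36730) = 2.72337.
So far: 62.7394.
Correction k=1: B_{2}/2! · (f^{(1)}(29) − f^{(1)}(8)) = 1/12 · (0.0344828 − 0.125000) = -0.00754310.
After k=1: 62.7319.
Correction k=2: B_{4}/4! · (f^{(3)}(29) − f^{(3)}(8)) = −1/720 · (8.20042e-05 − 0.00390625) = 5.31145e-06.
After k=2: 62.7319.
Correction k=3: B_{6}/6! · (f^{(5)}(29) − f^{(5)}(8)) = 1/30240 · (1.17010e-06 − 0.000732422) = -2.41816e-08.

S_3 ≈ 62.7319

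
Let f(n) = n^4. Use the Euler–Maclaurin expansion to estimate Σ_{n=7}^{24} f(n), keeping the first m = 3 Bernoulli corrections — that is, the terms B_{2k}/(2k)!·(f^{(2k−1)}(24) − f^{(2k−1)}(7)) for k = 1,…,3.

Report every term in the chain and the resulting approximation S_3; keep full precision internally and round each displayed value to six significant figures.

S_3 ≈ 1.76074e+06

The integral term ∫_7^24 x^4 dx = 1.58916e+06.
Endpoint term: (f(7) + f(24))/2 = (2401.00 + 331776)/2 = 167088.
Integral + boundary = 1.75625e+06.
Correction k=1: B_{2}/2! · (f^{(1)}(24) − f^{(1)}(7)) = 1/12 · (55296.0 − 1372.00) = 4493.67.
Running total after k=1: 1.76075e+06.
Correction k=2: B_{4}/4! · (f^{(3)}(24) − f^{(3)}(7)) = −1/720 · (576.000 − 168.000) = -0.566667.
Running total after k=2: 1.76074e+06.
Correction k=3: B_{6}/6! · (f^{(5)}(24) − f^{(5)}(7)) = 1/30240 · (0.00000 − 0.00000) = 0.00000.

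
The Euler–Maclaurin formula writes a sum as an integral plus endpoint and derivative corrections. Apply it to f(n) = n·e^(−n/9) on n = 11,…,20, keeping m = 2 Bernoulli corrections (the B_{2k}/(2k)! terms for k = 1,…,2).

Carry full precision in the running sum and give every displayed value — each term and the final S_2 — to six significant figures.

S_2 ≈ 27.4377

∫_11^20 x·e^(−x/9) dx evaluates to 24.7394.
Endpoint term: (f(11) + f(20))/2 = (3.24032 + 2.16736)/2 = 2.70384.
Running total after boundary: 27.4433.
Correction k=1: B_{2}/2! · (f^{(1)}(20) − f^{(1)}(11)) = 1/12 · (-0.132450 − (-0.0654611)) = -0.00558239.
Partial sum through k=1: 27.4377.
Correction k=2: B_{4}/4! · (f^{(3)}(20) − f^{(3)}(11)) = −1/720 · (0.00104057 − 0.00646529) = 7.53433e-06.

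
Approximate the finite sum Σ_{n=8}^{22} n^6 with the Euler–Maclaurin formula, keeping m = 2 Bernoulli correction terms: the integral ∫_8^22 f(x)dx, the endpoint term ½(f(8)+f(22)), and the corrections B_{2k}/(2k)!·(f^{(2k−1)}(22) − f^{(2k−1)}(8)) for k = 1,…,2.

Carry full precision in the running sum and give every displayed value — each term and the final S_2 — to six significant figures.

S_2 ≈ 4.15417e+08

∫_8^22 x^6 dx evaluates to 3.56037e+08.
½[f(8) + f(22)] = ½[262144 + 1.13380e+08] = 5.68210e+07.
Running total after boundary: 4.12858e+08.
Order-1 term: 1/12 · (3.09218e+07 − 196608) = 2.56043e+06.
Partial sum through k=1: 4.15419e+08.
Order-2 term: −1/720 · (1.27776e+06 − 61440.0) = -1689.33.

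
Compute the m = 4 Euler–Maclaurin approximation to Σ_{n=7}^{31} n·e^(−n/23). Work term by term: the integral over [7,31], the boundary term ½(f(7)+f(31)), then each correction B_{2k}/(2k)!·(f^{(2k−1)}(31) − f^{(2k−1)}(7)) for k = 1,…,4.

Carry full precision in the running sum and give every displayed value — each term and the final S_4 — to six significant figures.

Integral: ∫_7^31 x·e^(−x/23) dx = 186.270.
Endpoint term: (f(7) + f(31))/2 = (5.16323 + 8.05394)/2 = 6.60858.
So far: 192.878.
Correction k=1: B_{2}/2! · (f^{(1)}(31) − f^{(1)}(7)) = 1/12 · (-0.0903668 − 0.513116) = -0.0502902.
After k=1: 192.828.
Correction k=2: B_{4}/4! · (f^{(3)}(31) − f^{(3)}(7)) = −1/720 · (0.000811422 − 0.00375865) = 4.09337e-06.
After k=2: 192.828.
Correction k=3: B_{6}/6! · (f^{(5)}(31) − f^{(5)}(7)) = 1/30240 · (3.39068e-06 − 1.23768e-05) = -2.97160e-10.
After k=3: 192.828.
Correction k=4: B_{8}/8! · (f^{(7)}(31) − f^{(7)}(7)) = −1/1209600 · (9.91962e-09 − 3.33618e-08) = 1.93801e-14.

S_4 ≈ 192.828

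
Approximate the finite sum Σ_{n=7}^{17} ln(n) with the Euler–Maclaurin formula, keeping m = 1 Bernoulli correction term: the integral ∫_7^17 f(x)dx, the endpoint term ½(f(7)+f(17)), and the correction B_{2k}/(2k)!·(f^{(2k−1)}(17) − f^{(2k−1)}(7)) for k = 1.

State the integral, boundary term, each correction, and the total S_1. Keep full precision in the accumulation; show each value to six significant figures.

The integral term ∫_7^17 ln(x) dx = 24.5433.
Boundary: ½(f(7) + f(17)) = ½(1.94591 + 2.83321) = 2.38956.
Running total after boundary: 26.9328.
Correction k=1: B_{2}/2! · (f^{(1)}(17) − f^{(1)}(7)) = 1/12 · (0.0588235 − 0.142857) = -0.00700280.

S_1 ≈ 26.9258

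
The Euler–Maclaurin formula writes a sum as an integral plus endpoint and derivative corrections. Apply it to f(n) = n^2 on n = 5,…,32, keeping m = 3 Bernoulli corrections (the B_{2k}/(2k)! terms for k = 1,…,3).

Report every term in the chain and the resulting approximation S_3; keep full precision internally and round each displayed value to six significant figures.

The integral term ∫_5^32 x^2 dx = 10881.0.
Boundary: ½(f(5) + f(32)) = ½(25.0000 + 1024.00) = 524.500.
So far: 11405.5.
k=1: B_{2}/(2)! × [f^{(1)}(32) − f^{(1)}(5)] = 1/12 × (64.0000 − 10.0000) = 4.50000.
Running total after k=1: 11410.0.
k=2: B_{4}/(4)! × [f^{(3)}(32) − f^{(3)}(5)] = −1/720 × (0.00000 − 0.00000) = 0.00000.
Running total after k=2: 11410.0.
k=3: B_{6}/(6)! × [f^{(5)}(32) − f^{(5)}(5)] = 1/30240 × (0.00000 − 0.00000) = 0.00000.

S_3 ≈ 11410.0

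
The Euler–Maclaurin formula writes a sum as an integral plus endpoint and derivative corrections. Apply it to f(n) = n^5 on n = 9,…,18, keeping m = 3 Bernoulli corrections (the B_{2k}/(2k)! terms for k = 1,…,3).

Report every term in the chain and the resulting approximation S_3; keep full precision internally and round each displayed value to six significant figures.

The integral term ∫_9^18 x^5 dx = 5.58013e+06.
Boundary: ½(f(9) + f(18)) = ½(59049.0 + 1.88957e+06) = 974308.
Running total after boundary: 6.55444e+06.
k=1: B_{2}/(2)! × [f^{(1)}(18) − f^{(1)}(9)] = 1/12 × (524880 − 32805.0) = 41006.2.
After k=1: 6.59545e+06.
k=2: B_{4}/(4)! × [f^{(3)}(18) − f^{(3)}(9)] = −1/720 × (19440.0 − 4860.00) = -20.2500.
After k=2: 6.59542e+06.
k=3: B_{6}/(6)! × [f^{(5)}(18) − f^{(5)}(9)] = 1/30240 × (120.000 − 120.000) = 0.00000.

S_3 ≈ 6.59542e+06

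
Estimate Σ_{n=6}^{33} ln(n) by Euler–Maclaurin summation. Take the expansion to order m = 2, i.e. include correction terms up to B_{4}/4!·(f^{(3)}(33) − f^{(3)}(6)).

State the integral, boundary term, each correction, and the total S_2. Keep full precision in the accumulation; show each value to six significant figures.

S_2 ≈ 80.2670

∫_6^33 ln(x) dx evaluates to 77.6342.
½[f(6) + f(33)] = ½[1.79176 + 3.49651] = 2.64413.
So far: 80.2783.
Correction k=1: B_{2}/2! · (f^{(1)}(33) − f^{(1)}(6)) = 1/12 · (0.0303030 − 0.166667) = -0.0113636.
After k=1: 80.2670.
Correction k=2: B_{4}/4! · (f^{(3)}(33) − f^{(3)}(6)) = −1/720 · (5.56529e-05 − 0.00925926) = 1.27828e-05.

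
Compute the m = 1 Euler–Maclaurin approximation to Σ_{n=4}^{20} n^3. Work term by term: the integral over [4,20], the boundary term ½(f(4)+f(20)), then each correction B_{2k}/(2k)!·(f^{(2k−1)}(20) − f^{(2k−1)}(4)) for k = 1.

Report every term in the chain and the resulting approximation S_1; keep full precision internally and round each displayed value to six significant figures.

S_1 ≈ 44064.0

Integral: ∫_4^20 x^3 dx = 39936.0.
½[f(4) + f(20)] = ½[64.0000 + 8000.00] = 4032.00.
So far: 43968.0.
Order-1 term: 1/12 · (1200.00 − 48.0000) = 96.0000.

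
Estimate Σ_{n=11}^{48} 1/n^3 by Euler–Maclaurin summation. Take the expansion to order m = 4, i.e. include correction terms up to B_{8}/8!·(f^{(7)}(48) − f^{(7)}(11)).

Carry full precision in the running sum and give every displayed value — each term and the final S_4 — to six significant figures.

S_4 ≈ 0.00431238

The integral term ∫_11^48 1/x^3 dx = 0.00391522.
Endpoint term: (f(11) + f(48))/2 = (0.000751315 + 9.04225e-06)/2 = 0.000380179.
Integral + boundary = 0.00429540.
Correction k=1: B_{2}/2! · (f^{(1)}(48) − f^{(1)}(11)) = 1/12 · (-5.65140e-07 − (-0.000204904)) = 1.70282e-05.
After k=1: 0.00431242.
Correction k=2: B_{4}/4! · (f^{(3)}(48) − f^{(3)}(11)) = −1/720 · (-4.90573e-09 − (-3.38684e-05)) = -4.70327e-08.
After k=2: 0.00431238.
Correction k=3: B_{6}/6! · (f^{(5)}(48) − f^{(5)}(11)) = 1/30240 · (-8.94274e-11 − (-1.17560e-05)) = 3.88753e-10.
After k=3: 0.00431238.
Correction k=4: B_{8}/8! · (f^{(7)}(48) − f^{(7)}(11)) = −1/1209600 · (-2.79461e-12 − (-6.99530e-06)) = -5.78315e-12.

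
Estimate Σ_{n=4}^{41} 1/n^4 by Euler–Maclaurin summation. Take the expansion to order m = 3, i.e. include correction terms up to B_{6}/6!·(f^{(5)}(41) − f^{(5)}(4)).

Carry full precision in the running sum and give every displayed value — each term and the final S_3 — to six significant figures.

S_3 ≈ 0.00747299

∫_4^41 1/x^4 dx evaluates to 0.00520350.
½[f(4) + f(41)] = ½[0.00390625 + 3.53887e-07] = 0.00195330.
Running total after boundary: 0.00715680.
k=1: B_{2}/(2)! × [f^{(1)}(41) − f^{(1)}(4)] = 1/12 × (-3.45256e-08 − (-0.00390625)) = 0.000325518.
Running total after k=1: 0.00748232.
k=2: B_{4}/(4)! × [f^{(3)}(41) − f^{(3)}(4)] = −1/720 × (-6.16161e-10 − (-0.00732422)) = -1.01725e-05.
Running total after k=2: 0.00747214.
k=3: B_{6}/(6)! × [f^{(5)}(41) − f^{(5)}(4)] = 1/30240 × (-2.05265e-11 − (-0.0256348)) = 8.47711e-07.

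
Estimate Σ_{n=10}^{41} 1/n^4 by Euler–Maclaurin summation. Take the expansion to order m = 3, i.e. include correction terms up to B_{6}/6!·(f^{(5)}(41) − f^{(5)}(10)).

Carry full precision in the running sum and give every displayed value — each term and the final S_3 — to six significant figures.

The integral term ∫_10^41 1/x^4 dx = 0.000328497.
½[f(10) + f(41)] = ½[0.000100000 + 3.53887e-07] = 5.01769e-05.
Running total after boundary: 0.000378674.
Correction k=1: B_{2}/2! · (f^{(1)}(41) − f^{(1)}(10)) = 1/12 · (-3.45256e-08 − (-4.00000e-05)) = 3.33046e-06.
Running total after k=1: 0.000382004.
Correction k=2: B_{4}/4! · (f^{(3)}(41) − f^{(3)}(10)) = −1/720 · (-6.16161e-10 − (-1.20000e-05)) = -1.66658e-08.
Running total after k=2: 0.000381988.
Correction k=3: B_{6}/6! · (f^{(5)}(41) − f^{(5)}(10)) = 1/30240 · (-2.05265e-11 − (-6.72000e-06)) = 2.22222e-10.

S_3 ≈ 0.000381988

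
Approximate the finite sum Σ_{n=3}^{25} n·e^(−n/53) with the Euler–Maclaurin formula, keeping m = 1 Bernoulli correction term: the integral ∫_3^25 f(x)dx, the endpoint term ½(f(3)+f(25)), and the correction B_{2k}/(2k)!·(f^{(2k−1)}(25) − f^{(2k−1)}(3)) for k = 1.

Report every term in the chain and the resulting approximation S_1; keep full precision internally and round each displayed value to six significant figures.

∫_3^25 x·e^(−x/53) dx evaluates to 225.291.
Endpoint term: (f(3) + f(25))/2 = (2.83491 + 15.5985)/2 = 9.21673.
Integral + boundary = 234.507.
k=1: B_{2}/(2)! × [f^{(1)}(25) − f^{(1)}(3)] = 1/12 × (0.329630 − 0.891480) = -0.0468208.

S_1 ≈ 234.461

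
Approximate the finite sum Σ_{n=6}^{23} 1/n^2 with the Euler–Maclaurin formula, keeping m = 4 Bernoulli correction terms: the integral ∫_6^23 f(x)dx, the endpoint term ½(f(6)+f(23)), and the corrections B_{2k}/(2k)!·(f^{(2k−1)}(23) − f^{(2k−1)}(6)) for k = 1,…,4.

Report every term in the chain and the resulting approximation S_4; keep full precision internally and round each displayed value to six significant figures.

S_4 ≈ 0.138776

Integral: ∫_6^23 1/x^2 dx = 0.123188.
Endpoint term: (f(6) + f(23))/2 = (0.0277778 + 0.00189036)/2 = 0.0148341.
Integral + boundary = 0.138022.
Correction k=1: B_{2}/2! · (f^{(1)}(23) − f^{(1)}(6)) = 1/12 · (-0.000164379 − (-0.00925926)) = 0.000757907.
Partial sum through k=1: 0.138780.
Correction k=2: B_{4}/4! · (f^{(3)}(23) − f^{(3)}(6)) = −1/720 · (-3.72883e-06 − (-0.00308642)) = -4.28152e-06.
Partial sum through k=2: 0.138776.
Correction k=3: B_{6}/6! · (f^{(5)}(23) − f^{(5)}(6)) = 1/30240 · (-2.11465e-07 − (-0.00257202)) = 8.50465e-08.
Partial sum through k=3: 0.138776.
Correction k=4: B_{8}/8! · (f^{(7)}(23) − f^{(7)}(6)) = −1/1209600 · (-2.23857e-08 − (-0.00400091)) = -3.30762e-09.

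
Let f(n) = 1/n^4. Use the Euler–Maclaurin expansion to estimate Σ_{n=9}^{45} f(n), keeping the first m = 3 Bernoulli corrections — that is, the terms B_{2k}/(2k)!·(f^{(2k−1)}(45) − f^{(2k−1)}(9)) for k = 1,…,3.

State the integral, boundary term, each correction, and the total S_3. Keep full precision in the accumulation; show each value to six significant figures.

∫_9^45 1/x^4 dx evaluates to 0.000453589.
½[f(9) + f(45)] = ½[0.000152416 + 2.43865e-07] = 7.63298e-05.
Running total after boundary: 0.000529919.
k=1: B_{2}/(2)! × [f^{(1)}(45) − f^{(1)}(9)] = 1/12 × (-2.16769e-08 − (-6.77404e-05)) = 5.64322e-06.
Partial sum through k=1: 0.000535562.
k=2: B_{4}/(4)! × [f^{(3)}(45) − f^{(3)}(9)] = −1/720 × (-3.21139e-10 − (-2.50890e-05)) = -3.48454e-08.
Partial sum through k=2: 0.000535528.
k=3: B_{6}/(6)! × [f^{(5)}(45) − f^{(5)}(9)] = 1/30240 × (-8.88089e-12 − (-1.73455e-05)) = 5.73594e-10.

S_3 ≈ 0.000535528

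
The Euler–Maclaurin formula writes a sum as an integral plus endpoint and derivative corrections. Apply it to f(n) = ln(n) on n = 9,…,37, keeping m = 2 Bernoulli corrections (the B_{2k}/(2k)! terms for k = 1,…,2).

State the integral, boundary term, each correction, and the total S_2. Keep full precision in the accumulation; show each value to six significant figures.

S_2 ≈ 88.7260

The integral term ∫_9^37 ln(x) dx = 85.8289.
Endpoint term: (f(9) + f(37))/2 = (2.19722 + 3.61092)/2 = 2.90407.
Running total after boundary: 88.7330.
Correction k=1: B_{2}/2! · (f^{(1)}(37) − f^{(1)}(9)) = 1/12 · (0.0270270 − 0.111111) = -0.00700701.
Partial sum through k=1: 88.7260.
Correction k=2: B_{4}/4! · (f^{(3)}(37) − f^{(3)}(9)) = −1/720 · (3.94843e-05 − 0.00274348) = 3.75556e-06.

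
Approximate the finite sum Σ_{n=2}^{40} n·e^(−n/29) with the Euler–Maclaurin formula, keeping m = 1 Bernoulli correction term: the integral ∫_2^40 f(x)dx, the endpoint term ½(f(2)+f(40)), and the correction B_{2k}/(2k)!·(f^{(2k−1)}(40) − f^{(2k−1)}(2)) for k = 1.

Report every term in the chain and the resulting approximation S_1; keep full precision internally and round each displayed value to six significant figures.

The integral term ∫_2^40 x·e^(−x/29) dx = 335.334.
Endpoint term: (f(2) + f(40))/2 = (1.86672 + 10.0701)/2 = 5.96840.
Running total after boundary: 341.302.
Order-1 term: 1/12 · (-0.0954922 − 0.868989) = -0.0803735.

S_1 ≈ 341.222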